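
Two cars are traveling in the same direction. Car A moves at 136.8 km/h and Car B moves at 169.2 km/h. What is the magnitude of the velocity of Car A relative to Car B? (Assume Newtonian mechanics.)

v_rel = |v_A - v_B| = |136.8 - 169.2| = 32.4 km/h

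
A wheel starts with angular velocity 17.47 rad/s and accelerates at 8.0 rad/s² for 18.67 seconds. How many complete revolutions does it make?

θ = ω₀t + ½αt² = 17.47×18.67 + ½×8.0×18.67² = 1720.4405 rad
Total revolutions = θ/(2π) = 1720.4405/(2π) = 273.82
Complete revolutions = ⌊273.82⌋ = 273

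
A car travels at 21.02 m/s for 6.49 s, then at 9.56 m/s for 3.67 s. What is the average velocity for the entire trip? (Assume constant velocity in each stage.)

d₁ = v₁t₁ = 21.02 × 6.49 = 136.4198 m
d₂ = v₂t₂ = 9.56 × 3.67 = 35.0852 m
d_total = 171.505 m, t_total = 10.16 s
v_avg = d_total/t_total = 171.505/10.16 = 16.88 m/s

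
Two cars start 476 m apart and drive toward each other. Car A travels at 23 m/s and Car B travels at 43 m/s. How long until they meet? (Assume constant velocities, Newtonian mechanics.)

Combined speed: v_combined = 23 + 43 = 66 m/s
Time to meet: t = d/v_combined = 476/66 = 7.21 s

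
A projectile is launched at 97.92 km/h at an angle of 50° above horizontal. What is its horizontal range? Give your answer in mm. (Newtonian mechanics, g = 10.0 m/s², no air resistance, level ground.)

v₀ = 97.92 km/h × 0.2777777777777778 = 27.2 m/s
R = v₀² × sin(2θ) / g = 27.2² × sin(2 × 50°) / 10.0 = 739.84 × 0.984808 / 10.0 = 72.86 m
R = 72.86 m / 0.001 = 72860 mm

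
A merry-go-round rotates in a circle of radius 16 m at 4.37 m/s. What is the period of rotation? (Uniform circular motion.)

T = 2πr/v = 2π×16/4.37 = 23.0 s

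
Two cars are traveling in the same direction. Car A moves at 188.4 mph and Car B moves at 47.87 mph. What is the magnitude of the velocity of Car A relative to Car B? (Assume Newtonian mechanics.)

v_rel = |v_A - v_B| = |188.4 - 47.87| = 140.53 mph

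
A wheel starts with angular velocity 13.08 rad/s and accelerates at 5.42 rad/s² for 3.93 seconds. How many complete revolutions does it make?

θ = ω₀t + ½αt² = 13.08×3.93 + ½×5.42×3.93² = 93.260079 rad
Total revolutions = θ/(2π) = 93.260079/(2π) = 14.84
Complete revolutions = ⌊14.84⌋ = 14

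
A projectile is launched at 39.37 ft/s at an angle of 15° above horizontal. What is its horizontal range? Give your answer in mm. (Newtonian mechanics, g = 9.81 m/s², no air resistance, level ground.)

v₀ = 39.37 ft/s × 0.3048 = 12.0 m/s
R = v₀² × sin(2θ) / g = 12.0² × sin(2 × 15°) / 9.81 = 144.0 × 0.5 / 9.81 = 7.33945 m
R = 7.33945 m / 0.001 = 7339 mm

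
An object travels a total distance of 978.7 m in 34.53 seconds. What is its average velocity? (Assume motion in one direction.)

v_avg = Δd / Δt = 978.7 / 34.53 = 28.34 m/s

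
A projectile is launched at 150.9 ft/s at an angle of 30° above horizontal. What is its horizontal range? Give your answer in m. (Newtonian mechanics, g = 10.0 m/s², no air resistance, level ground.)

v₀ = 150.9 ft/s × 0.3048 = 45.9943 m/s
R = v₀² × sin(2θ) / g = 45.9943² × sin(2 × 30°) / 10.0 = 2115.48 × 0.866025 / 10.0 = 183.2 m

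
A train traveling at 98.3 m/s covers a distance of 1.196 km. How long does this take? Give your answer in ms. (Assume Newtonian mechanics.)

d = 1.196 km × 1000.0 = 1196.0 m
t = d / v = 1196.0 / 98.3 = 12.1668 s
t = 12.1668 s / 0.001 = 12170 ms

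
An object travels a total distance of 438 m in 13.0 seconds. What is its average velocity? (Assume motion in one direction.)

v_avg = Δd / Δt = 438 / 13.0 = 33.69 m/s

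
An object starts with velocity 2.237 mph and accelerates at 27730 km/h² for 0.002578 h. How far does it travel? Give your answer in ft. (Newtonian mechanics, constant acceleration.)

v₀ = 2.237 mph × 0.44704 = 1.00003 m/s
a = 27730 km/h² × 7.716049382716049e-05 = 2.13966 m/s²
t = 0.002578 h × 3600.0 = 9.2808 s
d = v₀ × t + ½ × a × t² = 1.00003 × 9.2808 + 0.5 × 2.13966 × 9.2808² = 101.429 m
d = 101.429 m / 0.3048 = 332.8 ft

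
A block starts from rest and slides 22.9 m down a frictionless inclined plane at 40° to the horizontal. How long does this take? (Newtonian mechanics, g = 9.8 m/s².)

a = g sin(θ) = 9.8 × sin(40°) = 6.2993 m/s²
t = √(2d/a) = √(2 × 22.9 / 6.2993) = 2.7 s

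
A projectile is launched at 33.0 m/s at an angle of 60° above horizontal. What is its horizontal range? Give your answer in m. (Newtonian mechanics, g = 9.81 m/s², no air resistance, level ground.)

R = v₀² × sin(2θ) / g = 33.0² × sin(2 × 60°) / 9.81 = 1089.0 × 0.866025 / 9.81 = 96.14 m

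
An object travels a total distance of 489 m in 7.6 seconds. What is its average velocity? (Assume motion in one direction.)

v_avg = Δd / Δt = 489 / 7.6 = 64.34 m/s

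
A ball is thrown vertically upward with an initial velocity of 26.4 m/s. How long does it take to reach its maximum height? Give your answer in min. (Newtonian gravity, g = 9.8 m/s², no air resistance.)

t_up = v₀ / g = 26.4 / 9.8 = 2.69388 s
t_up = 2.69388 s / 60.0 = 0.0449 min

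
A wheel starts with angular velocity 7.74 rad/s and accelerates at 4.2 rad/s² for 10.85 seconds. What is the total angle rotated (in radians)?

θ = ω₀t + ½αt² = 7.74×10.85 + ½×4.2×10.85² = 331.2 rad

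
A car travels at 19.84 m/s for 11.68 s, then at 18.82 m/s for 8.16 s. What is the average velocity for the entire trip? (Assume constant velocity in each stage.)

d₁ = v₁t₁ = 19.84 × 11.68 = 231.7312 m
d₂ = v₂t₂ = 18.82 × 8.16 = 153.5712 m
d_total = 385.3024 m, t_total = 19.84 s
v_avg = d_total/t_total = 385.3024/19.84 = 19.42 m/s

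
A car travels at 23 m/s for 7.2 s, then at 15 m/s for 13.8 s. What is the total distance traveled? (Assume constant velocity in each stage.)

d₁ = v₁t₁ = 23 × 7.2 = 165.6 m
d₂ = v₂t₂ = 15 × 13.8 = 207.0 m
d_total = 165.6 + 207.0 = 372.6 m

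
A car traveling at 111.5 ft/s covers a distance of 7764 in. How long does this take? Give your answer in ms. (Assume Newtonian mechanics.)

d = 7764 in × 0.0254 = 197.206 m
v = 111.5 ft/s × 0.3048 = 33.9852 m/s
t = d / v = 197.206 / 33.9852 = 5.8027 s
t = 5.8027 s / 0.001 = 5803 ms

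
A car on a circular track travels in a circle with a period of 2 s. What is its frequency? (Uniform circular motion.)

f = 1/T = 1/2 = 0.5 Hz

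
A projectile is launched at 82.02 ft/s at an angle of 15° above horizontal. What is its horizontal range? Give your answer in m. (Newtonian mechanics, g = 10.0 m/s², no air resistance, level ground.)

v₀ = 82.02 ft/s × 0.3048 = 24.9997 m/s
R = v₀² × sin(2θ) / g = 24.9997² × sin(2 × 15°) / 10.0 = 624.985 × 0.5 / 10.0 = 31.25 m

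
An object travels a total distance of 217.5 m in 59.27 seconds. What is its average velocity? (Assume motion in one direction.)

v_avg = Δd / Δt = 217.5 / 59.27 = 3.67 m/s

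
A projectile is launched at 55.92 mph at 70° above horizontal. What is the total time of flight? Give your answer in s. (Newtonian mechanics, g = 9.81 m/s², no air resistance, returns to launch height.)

v₀ = 55.92 mph × 0.44704 = 24.9985 m/s
T = 2 × v₀ × sin(θ) / g = 2 × 24.9985 × sin(70°) / 9.81 = 2 × 24.9985 × 0.939693 / 9.81 = 4.789 s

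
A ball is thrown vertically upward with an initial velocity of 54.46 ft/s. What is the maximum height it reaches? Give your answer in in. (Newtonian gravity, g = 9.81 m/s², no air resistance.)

v₀ = 54.46 ft/s × 0.3048 = 16.5994 m/s
h_max = v₀² / (2g) = 16.5994² / (2 × 9.81) = 275.54 / 19.62 = 14.0438 m
h_max = 14.0438 m / 0.0254 = 552.9 in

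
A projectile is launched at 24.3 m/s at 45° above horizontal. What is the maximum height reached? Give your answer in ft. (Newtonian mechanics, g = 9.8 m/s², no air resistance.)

H = v₀² × sin²(θ) / (2g) = 24.3² × sin(45°)² / (2 × 9.8) = 590.49 × 0.5 / 19.6 = 15.0635 m
H = 15.0635 m / 0.3048 = 49.42 ft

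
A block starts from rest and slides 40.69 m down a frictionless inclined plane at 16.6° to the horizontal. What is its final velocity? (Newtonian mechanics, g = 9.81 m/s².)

a = g sin(θ) = 9.81 × sin(16.6°) = 2.8026 m/s²
v = √(2ad) = √(2 × 2.8026 × 40.69) = 15.1 m/s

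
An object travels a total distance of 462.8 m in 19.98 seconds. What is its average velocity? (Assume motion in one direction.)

v_avg = Δd / Δt = 462.8 / 19.98 = 23.16 m/s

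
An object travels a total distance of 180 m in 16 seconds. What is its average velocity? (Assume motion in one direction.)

v_avg = Δd / Δt = 180 / 16 = 11.25 m/s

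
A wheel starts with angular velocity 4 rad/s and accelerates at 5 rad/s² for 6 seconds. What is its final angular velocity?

ω = ω₀ + αt = 4 + 5 × 6 = 34 rad/s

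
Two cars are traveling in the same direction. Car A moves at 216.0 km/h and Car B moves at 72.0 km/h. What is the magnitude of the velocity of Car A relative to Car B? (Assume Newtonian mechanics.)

v_rel = |v_A - v_B| = |216.0 - 72.0| = 144.0 km/h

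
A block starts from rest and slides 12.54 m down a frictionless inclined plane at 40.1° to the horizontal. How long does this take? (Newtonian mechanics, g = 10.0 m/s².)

a = g sin(θ) = 10.0 × sin(40.1°) = 6.4412 m/s²
t = √(2d/a) = √(2 × 12.54 / 6.4412) = 1.97 s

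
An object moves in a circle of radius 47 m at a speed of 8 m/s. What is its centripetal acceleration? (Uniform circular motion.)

a_c = v²/r = 8²/47 = 64/47 = 1.36 m/s²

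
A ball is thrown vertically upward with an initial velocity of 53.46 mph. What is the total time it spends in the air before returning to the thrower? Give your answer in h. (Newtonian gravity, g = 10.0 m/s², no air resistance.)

v₀ = 53.46 mph × 0.44704 = 23.8988 m/s
t_total = 2 × v₀ / g = 2 × 23.8988 / 10.0 = 4.77976 s
t_total = 4.77976 s / 3600.0 = 0.001328 h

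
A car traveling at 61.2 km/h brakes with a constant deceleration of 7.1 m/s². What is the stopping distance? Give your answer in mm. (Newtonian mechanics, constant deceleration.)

v₀ = 61.2 km/h × 0.2777777777777778 = 17.0 m/s
d = v₀² / (2a) = 17.0² / (2 × 7.1) = 289.0 / 14.2 = 20.3521 m
d = 20.3521 m / 0.001 = 20350 mm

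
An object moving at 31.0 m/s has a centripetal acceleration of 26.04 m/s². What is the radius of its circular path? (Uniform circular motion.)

r = v²/a_c = 31.0²/26.04 = 36.9 m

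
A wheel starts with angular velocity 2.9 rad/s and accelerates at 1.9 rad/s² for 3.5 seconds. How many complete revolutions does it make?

θ = ω₀t + ½αt² = 2.9×3.5 + ½×1.9×3.5² = 21.7875 rad
Total revolutions = θ/(2π) = 21.7875/(2π) = 3.47
Complete revolutions = ⌊3.47⌋ = 3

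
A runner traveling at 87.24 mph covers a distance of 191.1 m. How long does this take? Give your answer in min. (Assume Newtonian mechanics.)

v = 87.24 mph × 0.44704 = 38.9998 m/s
t = d / v = 191.1 / 38.9998 = 4.90003 s
t = 4.90003 s / 60.0 = 0.08167 min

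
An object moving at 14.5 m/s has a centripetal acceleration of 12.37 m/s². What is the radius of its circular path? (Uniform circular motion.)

r = v²/a_c = 14.5²/12.37 = 17.0 m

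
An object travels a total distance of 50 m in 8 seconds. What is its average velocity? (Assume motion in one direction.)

v_avg = Δd / Δt = 50 / 8 = 6.25 m/s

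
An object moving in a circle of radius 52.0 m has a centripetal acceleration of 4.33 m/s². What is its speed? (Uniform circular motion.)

v = √(a_c × r) = √(4.33 × 52.0) = 15.01 m/s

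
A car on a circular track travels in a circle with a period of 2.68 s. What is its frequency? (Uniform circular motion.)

f = 1/T = 1/2.68 = 0.3731 Hz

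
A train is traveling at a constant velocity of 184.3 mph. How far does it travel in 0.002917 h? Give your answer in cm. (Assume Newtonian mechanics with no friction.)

v = 184.3 mph × 0.44704 = 82.3895 m/s
t = 0.002917 h × 3600.0 = 10.5012 s
d = v × t = 82.3895 × 10.5012 = 865.189 m
d = 865.189 m / 0.01 = 86520 cm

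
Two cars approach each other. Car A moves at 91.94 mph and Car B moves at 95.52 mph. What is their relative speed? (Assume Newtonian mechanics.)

v_rel = v_A + v_B = 91.94 + 95.52 = 187.46 mph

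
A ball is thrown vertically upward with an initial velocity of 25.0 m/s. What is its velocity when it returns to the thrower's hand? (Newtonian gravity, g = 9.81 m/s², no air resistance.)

By conservation of energy (no air resistance), the ball returns to the throw height with the same speed as launch, but directed downward.
|v_ground| = v₀ = 25.0 m/s
v_ground = 25.0 m/s (downward)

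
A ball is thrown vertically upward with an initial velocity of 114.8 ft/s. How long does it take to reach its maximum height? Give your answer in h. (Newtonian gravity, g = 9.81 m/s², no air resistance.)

v₀ = 114.8 ft/s × 0.3048 = 34.991 m/s
t_up = v₀ / g = 34.991 / 9.81 = 3.56687 s
t_up = 3.56687 s / 3600.0 = 0.0009908 h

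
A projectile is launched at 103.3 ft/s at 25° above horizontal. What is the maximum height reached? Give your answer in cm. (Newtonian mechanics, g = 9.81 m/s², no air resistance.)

v₀ = 103.3 ft/s × 0.3048 = 31.4858 m/s
H = v₀² × sin²(θ) / (2g) = 31.4858² × sin(25°)² / (2 × 9.81) = 991.356 × 0.178606 / 19.62 = 9.02457 m
H = 9.02457 m / 0.01 = 902.5 cm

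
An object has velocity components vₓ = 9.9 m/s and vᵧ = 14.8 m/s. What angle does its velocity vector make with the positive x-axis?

θ = arctan(vᵧ/vₓ) = arctan(14.8/9.9) = 56.22°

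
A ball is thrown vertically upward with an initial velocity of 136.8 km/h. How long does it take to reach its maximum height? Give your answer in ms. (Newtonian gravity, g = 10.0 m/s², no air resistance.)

v₀ = 136.8 km/h × 0.2777777777777778 = 38.0 m/s
t_up = v₀ / g = 38.0 / 10.0 = 3.8 s
t_up = 3.8 s / 0.001 = 3800 ms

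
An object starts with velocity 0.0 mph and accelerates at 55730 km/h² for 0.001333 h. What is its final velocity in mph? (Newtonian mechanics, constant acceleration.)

v₀ = 0.0 mph × 0.44704 = 0.0 m/s
a = 55730 km/h² × 7.716049382716049e-05 = 4.30015 m/s²
t = 0.001333 h × 3600.0 = 4.7988 s
v = v₀ + a × t = 0.0 + 4.30015 × 4.7988 = 20.6356 m/s
v = 20.6356 m/s / 0.44704 = 46.16 mph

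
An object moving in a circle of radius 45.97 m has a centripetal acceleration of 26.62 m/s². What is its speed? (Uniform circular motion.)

v = √(a_c × r) = √(26.62 × 45.97) = 34.98 m/s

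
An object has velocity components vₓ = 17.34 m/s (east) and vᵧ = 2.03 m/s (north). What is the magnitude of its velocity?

|v| = √(vₓ² + vᵧ²) = √(17.34² + 2.03²) = √(304.7965) = 17.46 m/s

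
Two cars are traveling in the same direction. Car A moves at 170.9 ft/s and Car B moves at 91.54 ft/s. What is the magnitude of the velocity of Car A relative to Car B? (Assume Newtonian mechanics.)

v_rel = |v_A - v_B| = |170.9 - 91.54| = 79.36 ft/s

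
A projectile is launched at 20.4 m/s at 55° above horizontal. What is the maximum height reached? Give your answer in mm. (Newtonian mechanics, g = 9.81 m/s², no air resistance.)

H = v₀² × sin²(θ) / (2g) = 20.4² × sin(55°)² / (2 × 9.81) = 416.16 × 0.67101 / 19.62 = 14.2328 m
H = 14.2328 m / 0.001 = 14230 mm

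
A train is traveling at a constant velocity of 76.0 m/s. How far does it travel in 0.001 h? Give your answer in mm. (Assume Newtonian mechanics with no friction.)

t = 0.001 h × 3600.0 = 3.6 s
d = v × t = 76.0 × 3.6 = 273.6 m
d = 273.6 m / 0.001 = 273600 mm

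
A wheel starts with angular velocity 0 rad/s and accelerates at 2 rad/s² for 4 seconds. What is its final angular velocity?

ω = ω₀ + αt = 0 + 2 × 4 = 8 rad/s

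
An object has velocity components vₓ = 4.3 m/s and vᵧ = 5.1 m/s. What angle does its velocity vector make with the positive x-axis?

θ = arctan(vᵧ/vₓ) = arctan(5.1/4.3) = 49.86°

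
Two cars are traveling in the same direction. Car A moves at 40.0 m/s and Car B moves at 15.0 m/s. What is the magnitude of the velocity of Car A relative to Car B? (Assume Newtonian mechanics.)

v_rel = |v_A - v_B| = |40.0 - 15.0| = 25.0 m/s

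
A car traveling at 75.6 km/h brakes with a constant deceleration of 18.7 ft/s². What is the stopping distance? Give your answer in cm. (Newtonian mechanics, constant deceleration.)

v₀ = 75.6 km/h × 0.2777777777777778 = 21.0 m/s
a = 18.7 ft/s² × 0.3048 = 5.69976 m/s²
d = v₀² / (2a) = 21.0² / (2 × 5.69976) = 441.0 / 11.3995 = 38.6859 m
d = 38.6859 m / 0.01 = 3869 cm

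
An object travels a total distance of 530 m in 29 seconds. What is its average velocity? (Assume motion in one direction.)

v_avg = Δd / Δt = 530 / 29 = 18.28 m/s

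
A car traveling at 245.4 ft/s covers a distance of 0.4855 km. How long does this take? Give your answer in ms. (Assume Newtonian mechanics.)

d = 0.4855 km × 1000.0 = 485.5 m
v = 245.4 ft/s × 0.3048 = 74.7979 m/s
t = d / v = 485.5 / 74.7979 = 6.49082 s
t = 6.49082 s / 0.001 = 6491 ms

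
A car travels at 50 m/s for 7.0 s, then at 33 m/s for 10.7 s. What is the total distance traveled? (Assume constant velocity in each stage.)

d₁ = v₁t₁ = 50 × 7.0 = 350.0 m
d₂ = v₂t₂ = 33 × 10.7 = 353.1 m
d_total = 350.0 + 353.1 = 703.1 m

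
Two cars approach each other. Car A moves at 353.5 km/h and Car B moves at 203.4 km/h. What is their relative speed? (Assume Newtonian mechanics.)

v_rel = v_A + v_B = 353.5 + 203.4 = 556.9 km/h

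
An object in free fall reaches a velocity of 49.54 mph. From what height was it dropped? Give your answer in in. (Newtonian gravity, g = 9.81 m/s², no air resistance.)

v = 49.54 mph × 0.44704 = 22.1464 m/s
h = v² / (2g) = 22.1464² / (2 × 9.81) = 24.9981 m
h = 24.9981 m / 0.0254 = 984.2 in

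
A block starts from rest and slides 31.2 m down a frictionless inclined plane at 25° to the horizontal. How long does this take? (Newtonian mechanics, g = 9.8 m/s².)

a = g sin(θ) = 9.8 × sin(25°) = 4.1417 m/s²
t = √(2d/a) = √(2 × 31.2 / 4.1417) = 3.88 s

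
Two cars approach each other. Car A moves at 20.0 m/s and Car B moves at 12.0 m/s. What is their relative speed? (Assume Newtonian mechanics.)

v_rel = v_A + v_B = 20.0 + 12.0 = 32.0 m/s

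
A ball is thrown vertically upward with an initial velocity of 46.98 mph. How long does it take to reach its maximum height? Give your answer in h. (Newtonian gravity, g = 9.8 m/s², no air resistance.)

v₀ = 46.98 mph × 0.44704 = 21.0019 m/s
t_up = v₀ / g = 21.0019 / 9.8 = 2.14305 s
t_up = 2.14305 s / 3600.0 = 0.0005953 h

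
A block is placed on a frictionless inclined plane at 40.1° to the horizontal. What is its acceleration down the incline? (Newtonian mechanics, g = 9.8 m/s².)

a = g sin(θ) = 9.8 × sin(40.1°) = 9.8 × 0.6441 = 6.31 m/s²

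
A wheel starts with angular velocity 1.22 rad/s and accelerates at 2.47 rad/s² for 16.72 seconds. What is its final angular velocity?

ω = ω₀ + αt = 1.22 + 2.47 × 16.72 = 42.52 rad/s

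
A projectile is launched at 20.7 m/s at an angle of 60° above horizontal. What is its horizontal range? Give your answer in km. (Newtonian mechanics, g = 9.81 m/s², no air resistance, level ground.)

R = v₀² × sin(2θ) / g = 20.7² × sin(2 × 60°) / 9.81 = 428.49 × 0.866025 / 9.81 = 37.827 m
R = 37.827 m / 1000.0 = 0.03783 km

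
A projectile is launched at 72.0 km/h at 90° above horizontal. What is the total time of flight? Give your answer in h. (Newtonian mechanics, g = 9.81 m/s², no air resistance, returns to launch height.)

v₀ = 72.0 km/h × 0.2777777777777778 = 20.0 m/s
T = 2 × v₀ × sin(θ) / g = 2 × 20.0 × sin(90°) / 9.81 = 2 × 20.0 × 1.0 / 9.81 = 4.07747 s
T = 4.07747 s / 3600.0 = 0.001133 h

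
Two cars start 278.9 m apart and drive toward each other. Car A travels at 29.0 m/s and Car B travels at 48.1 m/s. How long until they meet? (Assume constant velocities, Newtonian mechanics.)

Combined speed: v_combined = 29.0 + 48.1 = 77.1 m/s
Time to meet: t = d/v_combined = 278.9/77.1 = 3.62 s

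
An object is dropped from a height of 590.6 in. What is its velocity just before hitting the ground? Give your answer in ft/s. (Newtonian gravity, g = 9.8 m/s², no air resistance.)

h = 590.6 in × 0.0254 = 15.0012 m
v = √(2gh) = √(2 × 9.8 × 15.0012) = 17.1471 m/s
v = 17.1471 m/s / 0.3048 = 56.26 ft/s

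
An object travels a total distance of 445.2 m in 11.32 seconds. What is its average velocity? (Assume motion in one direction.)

v_avg = Δd / Δt = 445.2 / 11.32 = 39.33 m/s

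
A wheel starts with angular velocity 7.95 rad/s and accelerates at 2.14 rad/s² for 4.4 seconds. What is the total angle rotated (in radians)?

θ = ω₀t + ½αt² = 7.95×4.4 + ½×2.14×4.4² = 55.7 rad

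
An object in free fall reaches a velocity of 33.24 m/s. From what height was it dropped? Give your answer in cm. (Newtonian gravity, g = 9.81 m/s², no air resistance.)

h = v² / (2g) = 33.24² / (2 × 9.81) = 56.3149 m
h = 56.3149 m / 0.01 = 5631 cm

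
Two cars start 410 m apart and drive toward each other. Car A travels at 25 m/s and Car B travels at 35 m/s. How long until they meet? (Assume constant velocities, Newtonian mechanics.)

Combined speed: v_combined = 25 + 35 = 60 m/s
Time to meet: t = d/v_combined = 410/60 = 6.83 s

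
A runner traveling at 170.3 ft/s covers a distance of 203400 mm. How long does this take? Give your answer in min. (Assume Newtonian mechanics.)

d = 203400 mm × 0.001 = 203.4 m
v = 170.3 ft/s × 0.3048 = 51.9074 m/s
t = d / v = 203.4 / 51.9074 = 3.91852 s
t = 3.91852 s / 60.0 = 0.06531 min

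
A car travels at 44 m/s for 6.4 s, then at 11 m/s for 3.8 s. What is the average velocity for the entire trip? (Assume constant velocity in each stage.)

d₁ = v₁t₁ = 44 × 6.4 = 281.6 m
d₂ = v₂t₂ = 11 × 3.8 = 41.8 m
d_total = 323.4 m, t_total = 10.2 s
v_avg = d_total/t_total = 323.4/10.2 = 31.71 m/s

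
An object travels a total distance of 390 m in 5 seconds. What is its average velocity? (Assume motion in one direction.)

v_avg = Δd / Δt = 390 / 5 = 78.0 m/s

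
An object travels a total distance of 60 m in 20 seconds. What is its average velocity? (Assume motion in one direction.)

v_avg = Δd / Δt = 60 / 20 = 3.0 m/s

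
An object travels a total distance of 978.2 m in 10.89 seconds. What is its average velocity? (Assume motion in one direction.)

v_avg = Δd / Δt = 978.2 / 10.89 = 89.83 m/s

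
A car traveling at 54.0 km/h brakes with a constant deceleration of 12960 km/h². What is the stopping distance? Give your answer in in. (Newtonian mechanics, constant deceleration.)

v₀ = 54.0 km/h × 0.2777777777777778 = 15.0 m/s
a = 12960 km/h² × 7.716049382716049e-05 = 1.0 m/s²
d = v₀² / (2a) = 15.0² / (2 × 1.0) = 225.0 / 2.0 = 112.5 m
d = 112.5 m / 0.0254 = 4429 in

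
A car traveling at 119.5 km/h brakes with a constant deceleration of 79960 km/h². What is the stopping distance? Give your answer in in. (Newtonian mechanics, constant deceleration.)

v₀ = 119.5 km/h × 0.2777777777777778 = 33.1944 m/s
a = 79960 km/h² × 7.716049382716049e-05 = 6.16975 m/s²
d = v₀² / (2a) = 33.1944² / (2 × 6.16975) = 1101.87 / 12.3395 = 89.2962 m
d = 89.2962 m / 0.0254 = 3516 in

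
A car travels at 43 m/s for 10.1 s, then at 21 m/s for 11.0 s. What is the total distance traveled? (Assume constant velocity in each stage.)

d₁ = v₁t₁ = 43 × 10.1 = 434.3 m
d₂ = v₂t₂ = 21 × 11.0 = 231.0 m
d_total = 434.3 + 231.0 = 665.3 m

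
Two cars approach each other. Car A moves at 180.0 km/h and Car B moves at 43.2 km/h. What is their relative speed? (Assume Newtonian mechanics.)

v_rel = v_A + v_B = 180.0 + 43.2 = 223.2 km/h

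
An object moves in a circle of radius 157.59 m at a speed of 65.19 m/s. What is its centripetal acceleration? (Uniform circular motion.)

a_c = v²/r = 65.19²/157.59 = 4249.7361/157.59 = 26.97 m/s²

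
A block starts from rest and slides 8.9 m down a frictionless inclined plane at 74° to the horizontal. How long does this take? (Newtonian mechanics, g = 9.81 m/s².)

a = g sin(θ) = 9.81 × sin(74°) = 9.43 m/s²
t = √(2d/a) = √(2 × 8.9 / 9.43) = 1.37 s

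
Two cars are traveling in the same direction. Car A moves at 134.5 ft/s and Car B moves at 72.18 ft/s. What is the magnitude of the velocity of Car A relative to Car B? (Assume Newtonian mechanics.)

v_rel = |v_A - v_B| = |134.5 - 72.18| = 62.32 ft/s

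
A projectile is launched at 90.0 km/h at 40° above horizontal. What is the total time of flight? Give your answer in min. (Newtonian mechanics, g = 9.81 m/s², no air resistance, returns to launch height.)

v₀ = 90.0 km/h × 0.2777777777777778 = 25.0 m/s
T = 2 × v₀ × sin(θ) / g = 2 × 25.0 × sin(40°) / 9.81 = 2 × 25.0 × 0.642788 / 9.81 = 3.27619 s
T = 3.27619 s / 60.0 = 0.0546 min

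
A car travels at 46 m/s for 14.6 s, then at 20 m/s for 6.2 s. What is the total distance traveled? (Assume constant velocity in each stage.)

d₁ = v₁t₁ = 46 × 14.6 = 671.6 m
d₂ = v₂t₂ = 20 × 6.2 = 124.0 m
d_total = 671.6 + 124.0 = 795.6 m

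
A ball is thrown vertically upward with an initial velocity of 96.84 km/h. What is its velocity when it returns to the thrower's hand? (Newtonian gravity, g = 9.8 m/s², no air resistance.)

By conservation of energy (no air resistance), the ball returns to the throw height with the same speed as launch, but directed downward.
|v_ground| = v₀ = 96.84 km/h
v_ground = 96.84 km/h (downward)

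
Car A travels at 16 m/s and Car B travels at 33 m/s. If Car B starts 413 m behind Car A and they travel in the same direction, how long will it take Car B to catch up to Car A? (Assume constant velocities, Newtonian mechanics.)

Relative speed: v_rel = 33 - 16 = 17 m/s
Time to catch: t = d₀/v_rel = 413/17 = 24.29 s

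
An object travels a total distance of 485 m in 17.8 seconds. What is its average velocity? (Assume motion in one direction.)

v_avg = Δd / Δt = 485 / 17.8 = 27.25 m/s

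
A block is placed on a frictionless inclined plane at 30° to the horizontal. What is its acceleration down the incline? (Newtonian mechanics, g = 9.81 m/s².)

a = g sin(θ) = 9.81 × sin(30°) = 9.81 × 0.5 = 4.91 m/s²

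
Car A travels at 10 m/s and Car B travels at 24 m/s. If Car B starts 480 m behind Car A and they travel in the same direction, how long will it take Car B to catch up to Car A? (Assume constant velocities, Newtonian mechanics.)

Relative speed: v_rel = 24 - 10 = 14 m/s
Time to catch: t = d₀/v_rel = 480/14 = 34.29 s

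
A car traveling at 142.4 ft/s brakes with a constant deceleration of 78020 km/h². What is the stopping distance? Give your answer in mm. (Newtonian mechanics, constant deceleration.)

v₀ = 142.4 ft/s × 0.3048 = 43.4035 m/s
a = 78020 km/h² × 7.716049382716049e-05 = 6.02006 m/s²
d = v₀² / (2a) = 43.4035² / (2 × 6.02006) = 1883.86 / 12.0401 = 156.465 m
d = 156.465 m / 0.001 = 156500 mm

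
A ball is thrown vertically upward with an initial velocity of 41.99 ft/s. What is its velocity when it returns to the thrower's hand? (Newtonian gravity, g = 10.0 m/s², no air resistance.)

By conservation of energy (no air resistance), the ball returns to the throw height with the same speed as launch, but directed downward.
|v_ground| = v₀ = 41.99 ft/s
v_ground = 41.99 ft/s (downward)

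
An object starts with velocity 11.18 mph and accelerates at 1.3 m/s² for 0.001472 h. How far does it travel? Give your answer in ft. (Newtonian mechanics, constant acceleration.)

v₀ = 11.18 mph × 0.44704 = 4.99791 m/s
t = 0.001472 h × 3600.0 = 5.2992 s
d = v₀ × t + ½ × a × t² = 4.99791 × 5.2992 + 0.5 × 1.3 × 5.2992² = 44.7379 m
d = 44.7379 m / 0.3048 = 146.8 ft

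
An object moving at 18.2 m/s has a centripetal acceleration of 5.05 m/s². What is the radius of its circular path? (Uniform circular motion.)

r = v²/a_c = 18.2²/5.05 = 65.59 m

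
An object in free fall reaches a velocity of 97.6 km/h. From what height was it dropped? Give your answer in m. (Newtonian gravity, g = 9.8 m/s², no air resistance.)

v = 97.6 km/h × 0.2777777777777778 = 27.1111 m/s
h = v² / (2g) = 27.1111² / (2 × 9.8) = 37.5 m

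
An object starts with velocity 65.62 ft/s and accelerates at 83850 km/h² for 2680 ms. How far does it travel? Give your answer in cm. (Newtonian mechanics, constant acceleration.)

v₀ = 65.62 ft/s × 0.3048 = 20.001 m/s
a = 83850 km/h² × 7.716049382716049e-05 = 6.46991 m/s²
t = 2680 ms × 0.001 = 2.68 s
d = v₀ × t + ½ × a × t² = 20.001 × 2.68 + 0.5 × 6.46991 × 2.68² = 76.8374 m
d = 76.8374 m / 0.01 = 7684 cm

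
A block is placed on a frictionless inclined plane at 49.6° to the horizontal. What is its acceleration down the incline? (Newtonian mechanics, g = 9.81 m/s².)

a = g sin(θ) = 9.81 × sin(49.6°) = 9.81 × 0.7615 = 7.47 m/s²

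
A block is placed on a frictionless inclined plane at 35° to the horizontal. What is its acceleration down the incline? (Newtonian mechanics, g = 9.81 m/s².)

a = g sin(θ) = 9.81 × sin(35°) = 9.81 × 0.5736 = 5.63 m/s²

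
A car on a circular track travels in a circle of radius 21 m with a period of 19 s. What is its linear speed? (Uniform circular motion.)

v = 2πr/T = 2π×21/19 = 6.94 m/s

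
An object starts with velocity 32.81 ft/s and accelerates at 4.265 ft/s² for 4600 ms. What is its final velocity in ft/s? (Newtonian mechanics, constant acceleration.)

v₀ = 32.81 ft/s × 0.3048 = 10.0005 m/s
a = 4.265 ft/s² × 0.3048 = 1.29997 m/s²
t = 4600 ms × 0.001 = 4.6 s
v = v₀ + a × t = 10.0005 + 1.29997 × 4.6 = 15.9804 m/s
v = 15.9804 m/s / 0.3048 = 52.43 ft/s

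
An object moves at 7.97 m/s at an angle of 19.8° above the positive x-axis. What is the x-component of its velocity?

vₓ = v cos(θ) = 7.97 × cos(19.8°) = 7.5 m/s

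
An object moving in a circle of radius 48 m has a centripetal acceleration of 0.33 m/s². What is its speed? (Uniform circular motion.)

v = √(a_c × r) = √(0.33 × 48) = 3.98 m/s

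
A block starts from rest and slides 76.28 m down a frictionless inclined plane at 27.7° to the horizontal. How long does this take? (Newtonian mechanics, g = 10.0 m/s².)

a = g sin(θ) = 10.0 × sin(27.7°) = 4.6484 m/s²
t = √(2d/a) = √(2 × 76.28 / 4.6484) = 5.73 s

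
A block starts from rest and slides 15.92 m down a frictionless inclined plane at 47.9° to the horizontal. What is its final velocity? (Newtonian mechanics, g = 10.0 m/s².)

a = g sin(θ) = 10.0 × sin(47.9°) = 7.4198 m/s²
v = √(2ad) = √(2 × 7.4198 × 15.92) = 15.37 m/s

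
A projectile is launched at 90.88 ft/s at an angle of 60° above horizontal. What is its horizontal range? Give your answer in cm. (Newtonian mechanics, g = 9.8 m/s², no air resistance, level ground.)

v₀ = 90.88 ft/s × 0.3048 = 27.7002 m/s
R = v₀² × sin(2θ) / g = 27.7002² × sin(2 × 60°) / 9.8 = 767.301 × 0.866025 / 9.8 = 67.8063 m
R = 67.8063 m / 0.01 = 6781 cm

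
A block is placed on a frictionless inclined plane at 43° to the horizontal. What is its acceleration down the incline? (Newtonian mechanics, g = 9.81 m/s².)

a = g sin(θ) = 9.81 × sin(43°) = 9.81 × 0.682 = 6.69 m/s²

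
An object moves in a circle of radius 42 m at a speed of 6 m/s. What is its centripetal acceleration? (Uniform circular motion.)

a_c = v²/r = 6²/42 = 36/42 = 0.86 m/s²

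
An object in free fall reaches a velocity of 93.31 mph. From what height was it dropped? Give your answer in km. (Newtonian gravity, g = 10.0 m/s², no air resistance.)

v = 93.31 mph × 0.44704 = 41.7133 m/s
h = v² / (2g) = 41.7133² / (2 × 10.0) = 87.0 m
h = 87.0 m / 1000.0 = 0.087 km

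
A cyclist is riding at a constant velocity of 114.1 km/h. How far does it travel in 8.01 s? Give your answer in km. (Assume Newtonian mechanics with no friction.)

v = 114.1 km/h × 0.2777777777777778 = 31.6944 m/s
d = v × t = 31.6944 × 8.01 = 253.872 m
d = 253.872 m / 1000.0 = 0.2539 km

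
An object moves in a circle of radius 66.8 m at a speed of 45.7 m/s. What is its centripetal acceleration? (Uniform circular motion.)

a_c = v²/r = 45.7²/66.8 = 2088.49/66.8 = 31.26 m/s²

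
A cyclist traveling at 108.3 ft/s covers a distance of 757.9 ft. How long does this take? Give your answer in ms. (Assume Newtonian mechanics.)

d = 757.9 ft × 0.3048 = 231.008 m
v = 108.3 ft/s × 0.3048 = 33.0098 m/s
t = d / v = 231.008 / 33.0098 = 6.99816 s
t = 6.99816 s / 0.001 = 6998 ms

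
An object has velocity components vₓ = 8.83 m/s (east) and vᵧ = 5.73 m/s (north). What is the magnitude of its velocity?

|v| = √(vₓ² + vᵧ²) = √(8.83² + 5.73²) = √(110.8018) = 10.53 m/s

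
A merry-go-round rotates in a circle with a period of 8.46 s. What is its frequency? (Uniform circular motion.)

f = 1/T = 1/8.46 = 0.1182 Hz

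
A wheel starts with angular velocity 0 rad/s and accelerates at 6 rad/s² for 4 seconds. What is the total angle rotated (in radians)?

θ = ω₀t + ½αt² = 0×4 + ½×6×4² = 48.0 rad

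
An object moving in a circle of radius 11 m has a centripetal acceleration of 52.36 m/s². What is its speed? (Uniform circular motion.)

v = √(a_c × r) = √(52.36 × 11) = 24.0 m/s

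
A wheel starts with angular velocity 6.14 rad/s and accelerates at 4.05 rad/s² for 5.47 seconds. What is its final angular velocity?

ω = ω₀ + αt = 6.14 + 4.05 × 5.47 = 28.29 rad/s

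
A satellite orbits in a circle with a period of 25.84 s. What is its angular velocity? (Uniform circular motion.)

ω = 2π/T = 2π/25.84 = 0.2432 rad/s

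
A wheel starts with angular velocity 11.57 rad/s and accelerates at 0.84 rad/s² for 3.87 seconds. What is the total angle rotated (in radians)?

θ = ω₀t + ½αt² = 11.57×3.87 + ½×0.84×3.87² = 51.07 rad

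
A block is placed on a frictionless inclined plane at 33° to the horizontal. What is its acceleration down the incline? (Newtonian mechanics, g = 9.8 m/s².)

a = g sin(θ) = 9.8 × sin(33°) = 9.8 × 0.5446 = 5.34 m/s²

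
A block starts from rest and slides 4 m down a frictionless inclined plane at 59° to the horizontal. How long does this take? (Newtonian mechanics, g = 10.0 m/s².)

a = g sin(θ) = 10.0 × sin(59°) = 8.5717 m/s²
t = √(2d/a) = √(2 × 4 / 8.5717) = 0.97 s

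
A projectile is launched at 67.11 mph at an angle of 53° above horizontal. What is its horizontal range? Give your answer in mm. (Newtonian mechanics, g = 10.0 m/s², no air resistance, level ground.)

v₀ = 67.11 mph × 0.44704 = 30.0009 m/s
R = v₀² × sin(2θ) / g = 30.0009² × sin(2 × 53°) / 10.0 = 900.054 × 0.961262 / 10.0 = 86.5188 m
R = 86.5188 m / 0.001 = 86520 mm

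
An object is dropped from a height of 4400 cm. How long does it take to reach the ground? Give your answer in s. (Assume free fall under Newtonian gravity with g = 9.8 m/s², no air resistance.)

h = 4400 cm × 0.01 = 44.0 m
t = √(2h/g) = √(2 × 44.0 / 9.8) = 2.997 s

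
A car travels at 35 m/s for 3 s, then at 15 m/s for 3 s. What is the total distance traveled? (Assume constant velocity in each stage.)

d₁ = v₁t₁ = 35 × 3 = 105 m
d₂ = v₂t₂ = 15 × 3 = 45 m
d_total = 105 + 45 = 150 m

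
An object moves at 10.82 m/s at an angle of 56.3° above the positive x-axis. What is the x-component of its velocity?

vₓ = v cos(θ) = 10.82 × cos(56.3°) = 6.0 m/s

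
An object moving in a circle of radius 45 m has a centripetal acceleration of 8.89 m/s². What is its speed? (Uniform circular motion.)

v = √(a_c × r) = √(8.89 × 45) = 20.0 m/s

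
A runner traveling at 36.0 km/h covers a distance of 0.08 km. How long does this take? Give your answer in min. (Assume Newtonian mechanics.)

d = 0.08 km × 1000.0 = 80.0 m
v = 36.0 km/h × 0.2777777777777778 = 10.0 m/s
t = d / v = 80.0 / 10.0 = 8.0 s
t = 8.0 s / 60.0 = 0.1333 min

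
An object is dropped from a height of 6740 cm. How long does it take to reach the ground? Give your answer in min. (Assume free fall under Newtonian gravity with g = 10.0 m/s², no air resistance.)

h = 6740 cm × 0.01 = 67.4 m
t = √(2h/g) = √(2 × 67.4 / 10.0) = 3.67151 s
t = 3.67151 s / 60.0 = 0.06119 min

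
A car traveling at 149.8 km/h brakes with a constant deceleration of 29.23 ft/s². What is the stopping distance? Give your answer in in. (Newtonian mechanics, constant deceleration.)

v₀ = 149.8 km/h × 0.2777777777777778 = 41.6111 m/s
a = 29.23 ft/s² × 0.3048 = 8.9093 m/s²
d = v₀² / (2a) = 41.6111² / (2 × 8.9093) = 1731.48 / 17.8186 = 97.1726 m
d = 97.1726 m / 0.0254 = 3826 in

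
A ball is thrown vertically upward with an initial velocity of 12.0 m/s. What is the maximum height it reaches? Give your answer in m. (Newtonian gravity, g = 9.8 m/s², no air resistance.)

h_max = v₀² / (2g) = 12.0² / (2 × 9.8) = 144.0 / 19.6 = 7.347 m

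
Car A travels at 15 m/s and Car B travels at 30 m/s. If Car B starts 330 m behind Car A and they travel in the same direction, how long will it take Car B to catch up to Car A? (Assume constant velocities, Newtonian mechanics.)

Relative speed: v_rel = 30 - 15 = 15 m/s
Time to catch: t = d₀/v_rel = 330/15 = 22.0 s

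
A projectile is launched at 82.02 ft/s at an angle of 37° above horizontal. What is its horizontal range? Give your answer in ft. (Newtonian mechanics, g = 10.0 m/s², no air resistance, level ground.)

v₀ = 82.02 ft/s × 0.3048 = 24.9997 m/s
R = v₀² × sin(2θ) / g = 24.9997² × sin(2 × 37°) / 10.0 = 624.985 × 0.961262 / 10.0 = 60.0774 m
R = 60.0774 m / 0.3048 = 197.1 ft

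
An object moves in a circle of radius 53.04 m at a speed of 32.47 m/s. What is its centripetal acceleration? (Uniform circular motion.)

a_c = v²/r = 32.47²/53.04 = 1054.3009/53.04 = 19.88 m/s²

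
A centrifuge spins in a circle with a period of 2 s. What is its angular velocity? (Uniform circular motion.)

ω = 2π/T = 2π/2 = 3.1416 rad/s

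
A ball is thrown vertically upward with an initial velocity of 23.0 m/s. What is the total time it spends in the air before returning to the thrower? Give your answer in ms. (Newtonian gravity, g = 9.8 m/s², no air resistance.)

t_total = 2 × v₀ / g = 2 × 23.0 / 9.8 = 4.69388 s
t_total = 4.69388 s / 0.001 = 4694 ms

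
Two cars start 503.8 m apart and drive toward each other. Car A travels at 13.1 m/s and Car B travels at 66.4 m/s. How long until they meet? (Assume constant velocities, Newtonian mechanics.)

Combined speed: v_combined = 13.1 + 66.4 = 79.5 m/s
Time to meet: t = d/v_combined = 503.8/79.5 = 6.34 s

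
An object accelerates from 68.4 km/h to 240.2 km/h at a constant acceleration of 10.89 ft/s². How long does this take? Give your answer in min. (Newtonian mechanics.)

v₀ = 68.4 km/h × 0.2777777777777778 = 19.0 m/s
v = 240.2 km/h × 0.2777777777777778 = 66.7222 m/s
a = 10.89 ft/s² × 0.3048 = 3.31927 m/s²
t = (v - v₀) / a = (66.7222 - 19.0) / 3.31927 = 14.3773 s
t = 14.3773 s / 60.0 = 0.2396 min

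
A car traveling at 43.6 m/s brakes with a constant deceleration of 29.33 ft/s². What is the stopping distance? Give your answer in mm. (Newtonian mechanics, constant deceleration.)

a = 29.33 ft/s² × 0.3048 = 8.93978 m/s²
d = v₀² / (2a) = 43.6² / (2 × 8.93978) = 1900.96 / 17.8796 = 106.32 m
d = 106.32 m / 0.001 = 106300 mm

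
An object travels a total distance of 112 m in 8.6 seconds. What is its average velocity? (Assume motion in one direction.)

v_avg = Δd / Δt = 112 / 8.6 = 13.02 m/s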